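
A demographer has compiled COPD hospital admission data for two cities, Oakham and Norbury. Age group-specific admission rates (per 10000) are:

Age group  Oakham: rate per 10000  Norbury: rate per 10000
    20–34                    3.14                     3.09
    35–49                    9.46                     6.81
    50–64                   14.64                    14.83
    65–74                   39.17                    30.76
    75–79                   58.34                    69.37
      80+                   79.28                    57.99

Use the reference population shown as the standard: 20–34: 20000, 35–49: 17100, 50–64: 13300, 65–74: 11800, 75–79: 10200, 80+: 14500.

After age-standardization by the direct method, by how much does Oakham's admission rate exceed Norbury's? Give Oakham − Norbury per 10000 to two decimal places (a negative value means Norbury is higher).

3.90

Standard total = 86900; weights = 0.2301, 0.1968, 0.1530, 0.1358, 0.1174, 0.1669.
Oakham: 0.2301×3.14 + 0.1968×9.46 + 0.1530×14.64 + 0.1358×39.17 + 0.1174×58.34 + 0.1669×79.28 = 30.2199 per 10000.
Norbury: 0.2301×3.09 + 0.1968×6.81 + 0.1530×14.83 + 0.1358×30.76 + 0.1174×69.37 + 0.1669×57.99 = 26.3163 per 10000.
Difference = 30.2199 − 26.3163 = 3.9036.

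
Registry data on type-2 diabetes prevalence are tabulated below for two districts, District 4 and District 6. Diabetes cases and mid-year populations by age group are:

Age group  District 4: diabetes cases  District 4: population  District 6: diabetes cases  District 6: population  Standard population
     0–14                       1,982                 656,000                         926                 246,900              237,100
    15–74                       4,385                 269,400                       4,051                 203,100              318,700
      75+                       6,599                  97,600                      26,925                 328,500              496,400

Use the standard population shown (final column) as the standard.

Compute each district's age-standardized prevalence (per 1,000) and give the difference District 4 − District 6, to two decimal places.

Age-specific rates per 1,000 for District 4: 3.021, 16.277, 67.613.
For District 6: 3.751, 19.946, 81.963.
Standard total = 1,052,200; weights = 0.2253, 0.3029, 0.4718.
District 4: 0.2253×3.021 + 0.3029×16.277 + 0.4718×67.613 = 37.5088 per 1,000.
District 6: 0.2253×3.751 + 0.3029×19.946 + 0.4718×81.963 = 45.5547 per 1,000.
Difference = 37.5088 − 45.5547 = -8.0459.

-8.05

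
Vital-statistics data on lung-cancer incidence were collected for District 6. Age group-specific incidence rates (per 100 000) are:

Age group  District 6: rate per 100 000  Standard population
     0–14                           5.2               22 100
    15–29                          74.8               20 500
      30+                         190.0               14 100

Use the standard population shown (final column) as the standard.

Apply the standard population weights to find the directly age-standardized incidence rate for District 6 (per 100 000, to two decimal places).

76.32

Standard total = 56 700; weights = 0.3898, 0.3616, 0.2487.
Standardized rate: 0.3898×5.2 + 0.3616×74.8 + 0.2487×190.0 = 76.3196 per 100 000.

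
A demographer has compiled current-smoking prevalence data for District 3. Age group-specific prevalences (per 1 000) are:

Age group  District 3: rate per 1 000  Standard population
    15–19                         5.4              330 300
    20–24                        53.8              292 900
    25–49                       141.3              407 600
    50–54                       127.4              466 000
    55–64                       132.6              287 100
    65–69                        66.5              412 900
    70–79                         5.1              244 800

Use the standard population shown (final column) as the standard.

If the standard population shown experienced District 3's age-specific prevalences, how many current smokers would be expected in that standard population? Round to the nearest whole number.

201280

Expected current smokers = Σ (standard pop × age-specific rate ÷ 1 000)
= 330 300×5.4/1 000 + 292 900×53.8/1 000 + 407 600×141.3/1 000 + 466 000×127.4/1 000 + 287 100×132.6/1 000 + 412 900×66.5/1 000 + 244 800×5.1/1 000
= 1783.62 + 15758.02 + 57593.88 + 59368.40 + 38069.46 + 27457.85 + 1248.48 = 201279.71.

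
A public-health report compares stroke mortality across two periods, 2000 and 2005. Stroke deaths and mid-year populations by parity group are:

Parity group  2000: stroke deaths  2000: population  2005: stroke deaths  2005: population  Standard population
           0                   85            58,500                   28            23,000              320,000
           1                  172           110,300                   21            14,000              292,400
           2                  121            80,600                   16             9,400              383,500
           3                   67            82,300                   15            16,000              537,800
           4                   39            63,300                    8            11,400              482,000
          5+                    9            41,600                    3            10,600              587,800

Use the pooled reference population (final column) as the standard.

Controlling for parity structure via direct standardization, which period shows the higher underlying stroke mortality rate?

Parity-specific rates per 100,000 for 2000: 145.30, 155.94, 150.12, 81.41, 61.61, 21.63.
For 2005: 121.74, 150.00, 170.21, 93.75, 70.18, 28.30.
Standard total = 2,603,500; weights = 0.1229, 0.1123, 0.1473, 0.2066, 0.1851, 0.2258.
2000: 0.1229×145.30 + 0.1123×155.94 + 0.1473×150.12 + 0.2066×81.41 + 0.1851×61.61 + 0.2258×21.63 = 90.5935 per 100,000.
2005: 0.1229×121.74 + 0.1123×150.00 + 0.1473×170.21 + 0.2066×93.75 + 0.1851×70.18 + 0.2258×28.30 = 95.6298 per 100,000.
The crude rates (112.92 vs 107.82) would put 2000 higher, but that reflects its parity composition; once standardized to a common parity structure, 2005 has the higher underlying rate.

2005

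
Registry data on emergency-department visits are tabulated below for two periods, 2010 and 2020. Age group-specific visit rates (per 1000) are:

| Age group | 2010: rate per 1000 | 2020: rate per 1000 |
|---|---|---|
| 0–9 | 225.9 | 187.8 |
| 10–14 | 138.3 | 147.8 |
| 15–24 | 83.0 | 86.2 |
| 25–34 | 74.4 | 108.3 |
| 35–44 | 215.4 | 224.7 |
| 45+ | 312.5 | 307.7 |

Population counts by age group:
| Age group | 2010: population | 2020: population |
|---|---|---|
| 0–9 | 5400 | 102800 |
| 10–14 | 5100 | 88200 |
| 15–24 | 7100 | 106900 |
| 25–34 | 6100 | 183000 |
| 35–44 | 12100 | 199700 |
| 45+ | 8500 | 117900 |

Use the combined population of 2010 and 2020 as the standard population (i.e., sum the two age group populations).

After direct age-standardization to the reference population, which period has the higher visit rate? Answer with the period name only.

2020

Combined standard total = 842800; weights = 0.1284, 0.1107, 0.1353, 0.2244, 0.2513, 0.1500.
2010: 0.1284×225.9 + 0.1107×138.3 + 0.1353×83.0 + 0.2244×74.4 + 0.2513×215.4 + 0.1500×312.5 = 173.2303 per 1000.
2020: 0.1284×187.8 + 0.1107×147.8 + 0.1353×86.2 + 0.2244×108.3 + 0.2513×224.7 + 0.1500×307.7 = 179.0470 per 1000.
The crude rates (185.80 vs 178.49) would put 2010 higher, but that reflects its age composition; once standardized to a common age structure, 2020 has the higher underlying rate.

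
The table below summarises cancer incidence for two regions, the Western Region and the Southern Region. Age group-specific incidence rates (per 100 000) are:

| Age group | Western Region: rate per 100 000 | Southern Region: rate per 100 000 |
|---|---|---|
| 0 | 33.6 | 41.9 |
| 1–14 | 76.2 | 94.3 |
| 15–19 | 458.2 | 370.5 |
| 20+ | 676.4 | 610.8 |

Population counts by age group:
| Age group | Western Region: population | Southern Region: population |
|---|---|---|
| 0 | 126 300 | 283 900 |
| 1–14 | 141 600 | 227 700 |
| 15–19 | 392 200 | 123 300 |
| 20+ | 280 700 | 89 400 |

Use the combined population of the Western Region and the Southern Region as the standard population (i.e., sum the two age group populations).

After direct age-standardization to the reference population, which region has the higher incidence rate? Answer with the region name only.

Western Region

Combined standard total = 1 665 100; weights = 0.2464, 0.2218, 0.3096, 0.2223.
The Western Region: 0.2464×33.6 + 0.2218×76.2 + 0.3096×458.2 + 0.2223×676.4 = 317.3750 per 100 000.
The Southern Region: 0.2464×41.9 + 0.2218×94.3 + 0.3096×370.5 + 0.2223×610.8 = 281.7021 per 100 000.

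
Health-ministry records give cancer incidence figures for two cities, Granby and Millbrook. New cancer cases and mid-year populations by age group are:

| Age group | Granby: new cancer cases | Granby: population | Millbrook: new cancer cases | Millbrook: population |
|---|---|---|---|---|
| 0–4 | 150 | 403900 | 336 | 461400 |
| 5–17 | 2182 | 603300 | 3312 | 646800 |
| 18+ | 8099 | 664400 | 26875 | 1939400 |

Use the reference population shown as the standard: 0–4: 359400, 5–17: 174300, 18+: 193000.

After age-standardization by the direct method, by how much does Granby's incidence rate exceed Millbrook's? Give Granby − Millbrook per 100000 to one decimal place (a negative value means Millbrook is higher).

Age-specific rates per 100000 for Granby: 37.14, 361.68, 1218.99.
For Millbrook: 72.82, 512.06, 1385.74.
Standard total = 726700; weights = 0.4946, 0.2399, 0.2656.
Granby: 0.4946×37.14 + 0.2399×361.68 + 0.2656×1218.99 = 428.8616 per 100000.
Millbrook: 0.4946×72.82 + 0.2399×512.06 + 0.2656×1385.74 = 526.8633 per 100000.
Difference = 428.8616 − 526.8633 = -98.0017.

-98.0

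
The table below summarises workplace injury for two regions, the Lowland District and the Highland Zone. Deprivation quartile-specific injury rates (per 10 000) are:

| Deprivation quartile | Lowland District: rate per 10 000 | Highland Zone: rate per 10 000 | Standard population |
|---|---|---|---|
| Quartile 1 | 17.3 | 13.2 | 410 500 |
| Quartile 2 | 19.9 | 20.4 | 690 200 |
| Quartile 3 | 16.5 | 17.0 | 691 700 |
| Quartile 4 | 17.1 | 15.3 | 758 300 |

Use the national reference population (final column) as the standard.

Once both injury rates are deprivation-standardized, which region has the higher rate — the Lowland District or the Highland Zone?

Lowland District

Standard total = 2 550 700; weights = 0.1609, 0.2706, 0.2712, 0.2973.
The Lowland District: 0.1609×17.3 + 0.2706×19.9 + 0.2712×16.5 + 0.2973×17.1 = 17.7271 per 10 000.
The Highland Zone: 0.1609×13.2 + 0.2706×20.4 + 0.2712×17.0 + 0.2973×15.3 = 16.8031 per 10 000.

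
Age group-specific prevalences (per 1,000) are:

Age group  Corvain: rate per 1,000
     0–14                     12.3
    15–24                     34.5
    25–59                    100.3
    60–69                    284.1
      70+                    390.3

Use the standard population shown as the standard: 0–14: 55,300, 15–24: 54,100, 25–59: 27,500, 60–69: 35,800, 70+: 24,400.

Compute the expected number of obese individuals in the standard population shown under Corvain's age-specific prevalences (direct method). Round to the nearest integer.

Expected obese individuals = Σ (standard pop × age-specific rate ÷ 1,000)
= 55,300×12.3/1,000 + 54,100×34.5/1,000 + 27,500×100.3/1,000 + 35,800×284.1/1,000 + 24,400×390.3/1,000
= 680.19 + 1866.45 + 2758.25 + 10170.78 + 9523.32 = 24998.99.

24999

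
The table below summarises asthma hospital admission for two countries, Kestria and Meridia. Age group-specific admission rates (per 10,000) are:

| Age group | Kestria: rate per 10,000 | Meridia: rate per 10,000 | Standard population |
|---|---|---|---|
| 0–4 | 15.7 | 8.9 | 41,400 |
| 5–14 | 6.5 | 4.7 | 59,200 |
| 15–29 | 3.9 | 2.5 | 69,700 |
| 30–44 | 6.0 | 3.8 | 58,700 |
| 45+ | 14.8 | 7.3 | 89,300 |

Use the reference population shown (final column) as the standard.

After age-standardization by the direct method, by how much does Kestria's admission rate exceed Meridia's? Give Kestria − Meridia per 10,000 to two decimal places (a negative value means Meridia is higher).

4.04

Standard total = 318,300; weights = 0.1301, 0.1860, 0.2190, 0.1844, 0.2806.
Kestria: 0.1301×15.7 + 0.1860×6.5 + 0.2190×3.9 + 0.1844×6.0 + 0.2806×14.8 = 9.3637 per 10,000.
Meridia: 0.1301×8.9 + 0.1860×4.7 + 0.2190×2.5 + 0.1844×3.8 + 0.2806×7.3 = 5.3280 per 10,000.
Difference = 9.3637 − 5.3280 = 4.0357.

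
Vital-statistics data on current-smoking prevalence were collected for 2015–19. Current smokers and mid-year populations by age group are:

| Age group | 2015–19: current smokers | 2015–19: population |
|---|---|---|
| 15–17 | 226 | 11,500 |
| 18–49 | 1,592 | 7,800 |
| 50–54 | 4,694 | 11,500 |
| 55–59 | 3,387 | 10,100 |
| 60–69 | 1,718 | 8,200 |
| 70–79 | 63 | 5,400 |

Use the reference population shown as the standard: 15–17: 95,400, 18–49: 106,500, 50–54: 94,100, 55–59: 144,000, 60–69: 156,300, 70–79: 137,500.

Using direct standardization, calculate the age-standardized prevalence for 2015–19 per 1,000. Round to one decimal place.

Age-specific rates per 1,000 for 2015–19: 19.652, 204.103, 408.174, 335.347, 209.512, 11.667.
Standard total = 733,800; weights = 0.1300, 0.1451, 0.1282, 0.1962, 0.2130, 0.1874.
Standardized rate: 0.1300×19.652 + 0.1451×204.103 + 0.1282×408.174 + 0.1962×335.347 + 0.2130×209.512 + 0.1874×11.667 = 197.1405 per 1,000.

197.1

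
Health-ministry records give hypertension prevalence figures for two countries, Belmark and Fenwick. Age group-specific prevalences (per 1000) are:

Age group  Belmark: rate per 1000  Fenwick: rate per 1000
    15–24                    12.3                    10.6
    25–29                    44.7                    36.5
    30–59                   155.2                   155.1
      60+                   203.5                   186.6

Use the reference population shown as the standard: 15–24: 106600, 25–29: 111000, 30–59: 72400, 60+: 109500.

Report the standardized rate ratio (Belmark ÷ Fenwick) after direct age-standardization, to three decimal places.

1.080

Standard total = 399500; weights = 0.2668, 0.2778, 0.1812, 0.2741.
Belmark: 0.2668×12.3 + 0.2778×44.7 + 0.1812×155.2 + 0.2741×203.5 = 99.6060 per 1000.
Fenwick: 0.2668×10.6 + 0.2778×36.5 + 0.1812×155.1 + 0.2741×186.6 = 92.2238 per 1000.
Ratio = 99.6060 ÷ 92.2238 = 1.08005.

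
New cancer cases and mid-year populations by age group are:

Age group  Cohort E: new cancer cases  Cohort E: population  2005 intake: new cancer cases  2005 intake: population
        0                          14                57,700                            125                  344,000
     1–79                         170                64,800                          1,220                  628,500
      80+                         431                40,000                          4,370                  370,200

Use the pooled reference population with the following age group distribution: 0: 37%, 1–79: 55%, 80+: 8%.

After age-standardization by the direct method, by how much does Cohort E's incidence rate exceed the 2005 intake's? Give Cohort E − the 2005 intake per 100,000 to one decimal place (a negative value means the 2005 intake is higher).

Age-specific rates per 100,000 for Cohort E: 24.26, 262.35, 1077.50.
For the 2005 intake: 36.34, 194.11, 1180.44.
Standard weights: 0.37, 0.55, 0.08.
Cohort E: 0.3700×24.26 + 0.5500×262.35 + 0.0800×1077.50 = 239.4676 per 100,000.
The 2005 intake: 0.3700×36.34 + 0.5500×194.11 + 0.0800×1180.44 = 214.6423 per 100,000.
Difference = 239.4676 − 214.6423 = 24.8253.

24.8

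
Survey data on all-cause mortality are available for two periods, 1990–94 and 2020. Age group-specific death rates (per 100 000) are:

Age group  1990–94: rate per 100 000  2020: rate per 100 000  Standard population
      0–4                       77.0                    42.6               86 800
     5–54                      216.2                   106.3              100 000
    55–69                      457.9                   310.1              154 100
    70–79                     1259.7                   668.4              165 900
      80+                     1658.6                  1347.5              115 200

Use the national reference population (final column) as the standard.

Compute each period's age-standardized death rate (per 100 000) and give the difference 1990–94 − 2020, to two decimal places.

Standard total = 622 000; weights = 0.1395, 0.1608, 0.2477, 0.2667, 0.1852.
1990–94: 0.1395×77.0 + 0.1608×216.2 + 0.2477×457.9 + 0.2667×1259.7 + 0.1852×1658.6 = 802.1237 per 100 000.
2020: 0.1395×42.6 + 0.1608×106.3 + 0.2477×310.1 + 0.2667×668.4 + 0.1852×1347.5 = 527.7068 per 100 000.
Difference = 802.1237 − 527.7068 = 274.4169.

274.42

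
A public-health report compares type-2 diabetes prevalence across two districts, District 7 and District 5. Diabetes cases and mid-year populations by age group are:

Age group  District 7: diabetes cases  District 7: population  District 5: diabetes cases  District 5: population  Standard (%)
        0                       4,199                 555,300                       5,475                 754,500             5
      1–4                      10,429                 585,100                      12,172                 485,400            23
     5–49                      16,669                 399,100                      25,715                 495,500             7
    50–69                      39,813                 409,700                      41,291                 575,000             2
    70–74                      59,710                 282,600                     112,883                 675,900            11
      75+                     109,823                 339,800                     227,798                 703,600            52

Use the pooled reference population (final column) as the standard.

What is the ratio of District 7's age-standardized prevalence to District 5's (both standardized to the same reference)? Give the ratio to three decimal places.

Age-specific rates per 1,000 for District 7: 7.562, 17.824, 41.766, 97.176, 211.288, 323.199.
For District 5: 7.256, 25.076, 51.897, 71.810, 167.011, 323.761.
Standard weights: 0.05, 0.23, 0.07, 0.02, 0.11, 0.52.
District 7: 0.0500×7.562 + 0.2300×17.824 + 0.0700×41.766 + 0.0200×97.176 + 0.1100×211.288 + 0.5200×323.199 = 200.6500 per 1,000.
District 5: 0.0500×7.256 + 0.2300×25.076 + 0.0700×51.897 + 0.0200×71.810 + 0.1100×167.011 + 0.5200×323.761 = 197.9262 per 1,000.
Ratio = 200.6500 ÷ 197.9262 = 1.01376.

1.014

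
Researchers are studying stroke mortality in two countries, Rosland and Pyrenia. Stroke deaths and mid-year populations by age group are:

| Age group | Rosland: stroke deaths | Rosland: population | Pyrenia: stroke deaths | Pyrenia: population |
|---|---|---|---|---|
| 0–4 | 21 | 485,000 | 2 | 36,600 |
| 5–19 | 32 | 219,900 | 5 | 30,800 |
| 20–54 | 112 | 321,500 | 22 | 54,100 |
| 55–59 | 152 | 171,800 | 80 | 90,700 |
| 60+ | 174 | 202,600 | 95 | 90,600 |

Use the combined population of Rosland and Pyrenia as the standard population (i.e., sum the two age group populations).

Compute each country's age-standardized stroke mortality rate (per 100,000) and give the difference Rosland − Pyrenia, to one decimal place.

-5.1

Age-specific rates per 100,000 for Rosland: 4.33, 14.55, 34.84, 88.47, 85.88.
For Pyrenia: 5.46, 16.23, 40.67, 88.20, 104.86.
Combined standard total = 1,703,600; weights = 0.3062, 0.1472, 0.2205, 0.1541, 0.1721.
Rosland: 0.3062×4.33 + 0.1472×14.55 + 0.2205×34.84 + 0.1541×88.47 + 0.1721×85.88 = 39.5616 per 100,000.
Pyrenia: 0.3062×5.46 + 0.1472×16.23 + 0.2205×40.67 + 0.1541×88.20 + 0.1721×104.86 = 44.6649 per 100,000.
Difference = 39.5616 − 44.6649 = -5.1034.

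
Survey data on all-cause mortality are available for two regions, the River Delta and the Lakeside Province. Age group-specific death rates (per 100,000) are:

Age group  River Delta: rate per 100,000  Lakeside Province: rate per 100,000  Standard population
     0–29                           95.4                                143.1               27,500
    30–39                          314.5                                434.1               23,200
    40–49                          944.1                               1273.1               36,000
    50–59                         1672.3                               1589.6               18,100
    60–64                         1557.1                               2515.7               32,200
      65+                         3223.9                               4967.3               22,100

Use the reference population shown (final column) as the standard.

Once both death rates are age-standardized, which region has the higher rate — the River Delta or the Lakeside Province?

Lakeside Province

Standard total = 159,100; weights = 0.1728, 0.1458, 0.2263, 0.1138, 0.2024, 0.1389.
The River Delta: 0.1728×95.4 + 0.1458×314.5 + 0.2263×944.1 + 0.1138×1672.3 + 0.2024×1557.1 + 0.1389×3223.9 = 1229.1825 per 100,000.
The Lakeside Province: 0.1728×143.1 + 0.1458×434.1 + 0.2263×1273.1 + 0.1138×1589.6 + 0.2024×2515.7 + 0.1389×4967.3 = 1756.0817 per 100,000.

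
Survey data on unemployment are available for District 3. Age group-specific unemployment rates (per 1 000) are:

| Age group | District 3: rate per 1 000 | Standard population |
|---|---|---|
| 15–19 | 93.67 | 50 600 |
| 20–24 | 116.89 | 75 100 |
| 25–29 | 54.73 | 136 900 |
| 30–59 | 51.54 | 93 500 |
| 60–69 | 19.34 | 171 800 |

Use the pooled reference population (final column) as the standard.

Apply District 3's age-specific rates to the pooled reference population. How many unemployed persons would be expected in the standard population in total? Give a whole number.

Expected unemployed persons = Σ (standard pop × age-specific rate ÷ 1 000)
= 50 600×93.67/1 000 + 75 100×116.89/1 000 + 136 900×54.73/1 000 + 93 500×51.54/1 000 + 171 800×19.34/1 000
= 4739.70 + 8778.44 + 7492.54 + 4818.99 + 3322.61 = 29152.28.

29152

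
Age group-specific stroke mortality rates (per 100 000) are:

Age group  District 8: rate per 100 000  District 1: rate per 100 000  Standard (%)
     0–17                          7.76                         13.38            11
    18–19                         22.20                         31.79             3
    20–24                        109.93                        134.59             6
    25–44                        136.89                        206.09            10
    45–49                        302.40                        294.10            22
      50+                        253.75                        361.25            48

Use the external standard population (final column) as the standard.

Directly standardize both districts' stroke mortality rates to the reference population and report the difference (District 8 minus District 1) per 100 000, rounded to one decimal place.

-59.1

Standard weights: 0.11, 0.03, 0.06, 0.10, 0.22, 0.48.
District 8: 0.1100×7.76 + 0.0300×22.20 + 0.0600×109.93 + 0.1000×136.89 + 0.2200×302.40 + 0.4800×253.75 = 210.1324 per 100 000.
District 1: 0.1100×13.38 + 0.0300×31.79 + 0.0600×134.59 + 0.1000×206.09 + 0.2200×294.10 + 0.4800×361.25 = 269.2119 per 100 000.
Difference = 210.1324 − 269.2119 = -59.0795.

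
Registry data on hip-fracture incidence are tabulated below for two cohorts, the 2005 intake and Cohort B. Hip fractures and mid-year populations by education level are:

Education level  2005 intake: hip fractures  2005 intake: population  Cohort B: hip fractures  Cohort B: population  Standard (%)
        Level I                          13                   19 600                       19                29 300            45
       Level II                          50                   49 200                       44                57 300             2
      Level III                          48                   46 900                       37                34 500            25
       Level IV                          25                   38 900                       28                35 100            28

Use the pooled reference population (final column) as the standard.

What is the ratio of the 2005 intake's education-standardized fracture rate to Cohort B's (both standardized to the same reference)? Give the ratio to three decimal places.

Education-specific rates per 100 000 for the 2005 intake: 66.33, 101.63, 102.35, 64.27.
For Cohort B: 64.85, 76.79, 107.25, 79.77.
Standard weights: 0.45, 0.02, 0.25, 0.28.
The 2005 intake: 0.4500×66.33 + 0.0200×101.63 + 0.2500×102.35 + 0.2800×64.27 = 75.4607 per 100 000.
Cohort B: 0.4500×64.85 + 0.0200×76.79 + 0.2500×107.25 + 0.2800×79.77 = 79.8644 per 100 000.
Ratio = 75.4607 ÷ 79.8644 = 0.94486.

0.945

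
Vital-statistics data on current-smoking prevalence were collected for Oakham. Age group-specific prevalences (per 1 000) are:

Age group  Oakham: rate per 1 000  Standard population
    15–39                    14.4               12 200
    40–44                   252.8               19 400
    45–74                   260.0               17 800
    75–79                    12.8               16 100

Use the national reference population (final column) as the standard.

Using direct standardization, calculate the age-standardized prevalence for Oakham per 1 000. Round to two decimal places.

Standard total = 65 500; weights = 0.1863, 0.2962, 0.2718, 0.2458.
Standardized rate: 0.1863×14.4 + 0.2962×252.8 + 0.2718×260.0 + 0.2458×12.8 = 151.3600 per 1 000.

151.36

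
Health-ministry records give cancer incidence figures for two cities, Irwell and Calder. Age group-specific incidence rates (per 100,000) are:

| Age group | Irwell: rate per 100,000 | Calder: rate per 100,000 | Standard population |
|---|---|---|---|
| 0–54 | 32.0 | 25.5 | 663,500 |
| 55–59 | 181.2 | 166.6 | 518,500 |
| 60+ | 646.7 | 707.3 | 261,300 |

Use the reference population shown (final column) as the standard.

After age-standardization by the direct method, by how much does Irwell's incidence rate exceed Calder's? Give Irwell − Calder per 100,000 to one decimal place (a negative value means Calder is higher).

Standard total = 1,443,300; weights = 0.4597, 0.3592, 0.1810.
Irwell: 0.4597×32.0 + 0.3592×181.2 + 0.1810×646.7 = 196.8869 per 100,000.
Calder: 0.4597×25.5 + 0.3592×166.6 + 0.1810×707.3 = 199.6251 per 100,000.
Difference = 196.8869 − 199.6251 = -2.7381.

-2.7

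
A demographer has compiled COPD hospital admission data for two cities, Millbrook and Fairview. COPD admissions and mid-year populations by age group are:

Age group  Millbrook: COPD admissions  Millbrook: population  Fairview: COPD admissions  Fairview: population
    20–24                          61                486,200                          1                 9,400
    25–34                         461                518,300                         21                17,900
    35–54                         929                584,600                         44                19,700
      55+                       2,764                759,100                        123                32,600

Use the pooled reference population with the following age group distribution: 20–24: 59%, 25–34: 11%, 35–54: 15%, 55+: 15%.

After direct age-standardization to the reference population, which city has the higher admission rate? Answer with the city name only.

Age-specific rates per 10,000 for Millbrook: 1.25, 8.89, 15.89, 36.41.
For Fairview: 1.06, 11.73, 22.34, 37.73.
Standard weights: 0.59, 0.11, 0.15, 0.15.
Millbrook: 0.5900×1.25 + 0.1100×8.89 + 0.1500×15.89 + 0.1500×36.41 = 9.5640 per 10,000.
Fairview: 0.5900×1.06 + 0.1100×11.73 + 0.1500×22.34 + 0.1500×37.73 = 10.9279 per 10,000.

Fairview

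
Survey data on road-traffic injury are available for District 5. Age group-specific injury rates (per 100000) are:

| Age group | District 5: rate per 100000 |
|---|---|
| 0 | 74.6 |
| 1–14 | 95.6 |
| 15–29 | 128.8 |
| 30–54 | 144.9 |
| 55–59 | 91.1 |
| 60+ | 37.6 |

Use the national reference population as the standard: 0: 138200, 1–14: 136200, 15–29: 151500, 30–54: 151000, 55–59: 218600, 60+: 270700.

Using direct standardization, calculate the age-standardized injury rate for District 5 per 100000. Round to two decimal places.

88.93

Standard total = 1066200; weights = 0.1296, 0.1277, 0.1421, 0.1416, 0.2050, 0.2539.
Standardized rate: 0.1296×74.6 + 0.1277×95.6 + 0.1421×128.8 + 0.1416×144.9 + 0.2050×91.1 + 0.2539×37.6 = 88.9292 per 100000.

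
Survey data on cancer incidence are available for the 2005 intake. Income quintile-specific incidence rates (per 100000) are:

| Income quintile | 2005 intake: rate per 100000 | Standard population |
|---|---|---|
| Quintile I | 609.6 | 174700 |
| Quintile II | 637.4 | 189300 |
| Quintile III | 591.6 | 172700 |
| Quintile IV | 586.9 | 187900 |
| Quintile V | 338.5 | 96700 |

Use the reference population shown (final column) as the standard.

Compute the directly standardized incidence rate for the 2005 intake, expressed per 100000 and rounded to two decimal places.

Standard total = 821300; weights = 0.2127, 0.2305, 0.2103, 0.2288, 0.1177.
Standardized rate: 0.2127×609.6 + 0.2305×637.4 + 0.2103×591.6 + 0.2288×586.9 + 0.1177×338.5 = 575.1099 per 100000.

575.11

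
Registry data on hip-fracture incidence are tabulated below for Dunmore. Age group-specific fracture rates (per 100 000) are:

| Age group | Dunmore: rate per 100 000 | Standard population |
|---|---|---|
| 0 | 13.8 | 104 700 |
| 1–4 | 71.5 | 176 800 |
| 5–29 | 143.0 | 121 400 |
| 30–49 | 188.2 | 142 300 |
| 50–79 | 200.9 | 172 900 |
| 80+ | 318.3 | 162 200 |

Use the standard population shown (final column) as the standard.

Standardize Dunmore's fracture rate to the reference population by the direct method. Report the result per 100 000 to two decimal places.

164.25

Standard total = 880 300; weights = 0.1189, 0.2008, 0.1379, 0.1616, 0.1964, 0.1843.
Standardized rate: 0.1189×13.8 + 0.2008×71.5 + 0.1379×143.0 + 0.1616×188.2 + 0.1964×200.9 + 0.1843×318.3 = 164.2519 per 100 000.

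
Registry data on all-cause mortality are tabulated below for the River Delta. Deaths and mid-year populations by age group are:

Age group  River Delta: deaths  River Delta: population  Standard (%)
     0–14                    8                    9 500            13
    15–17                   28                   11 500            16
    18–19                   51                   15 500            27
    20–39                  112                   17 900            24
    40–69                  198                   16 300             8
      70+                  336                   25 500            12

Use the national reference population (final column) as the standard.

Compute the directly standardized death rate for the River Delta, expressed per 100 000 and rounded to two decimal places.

Age-specific rates per 100 000 for the River Delta: 84.21, 243.48, 329.03, 625.70, 1214.72, 1317.65.
Standard weights: 0.13, 0.16, 0.27, 0.24, 0.08, 0.12.
Standardized rate: 0.1300×84.21 + 0.1600×243.48 + 0.2700×329.03 + 0.2400×625.70 + 0.0800×1214.72 + 0.1200×1317.65 = 544.2058 per 100 000.

544.21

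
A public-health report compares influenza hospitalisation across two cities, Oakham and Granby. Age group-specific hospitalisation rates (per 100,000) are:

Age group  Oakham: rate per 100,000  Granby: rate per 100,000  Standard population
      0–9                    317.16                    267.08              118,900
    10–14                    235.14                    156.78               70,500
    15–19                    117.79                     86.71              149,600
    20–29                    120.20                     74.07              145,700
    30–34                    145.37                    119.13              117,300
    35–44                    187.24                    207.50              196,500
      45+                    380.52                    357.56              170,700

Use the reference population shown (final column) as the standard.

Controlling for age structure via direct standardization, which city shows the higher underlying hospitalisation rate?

Oakham

Standard total = 969,200; weights = 0.1227, 0.0727, 0.1544, 0.1503, 0.1210, 0.2027, 0.1761.
Oakham: 0.1227×317.16 + 0.0727×235.14 + 0.1544×117.79 + 0.1503×120.20 + 0.1210×145.37 + 0.2027×187.24 + 0.1761×380.52 = 214.8386 per 100,000.
Granby: 0.1227×267.08 + 0.0727×156.78 + 0.1544×86.71 + 0.1503×74.07 + 0.1210×119.13 + 0.2027×207.50 + 0.1761×357.56 = 188.1509 per 100,000.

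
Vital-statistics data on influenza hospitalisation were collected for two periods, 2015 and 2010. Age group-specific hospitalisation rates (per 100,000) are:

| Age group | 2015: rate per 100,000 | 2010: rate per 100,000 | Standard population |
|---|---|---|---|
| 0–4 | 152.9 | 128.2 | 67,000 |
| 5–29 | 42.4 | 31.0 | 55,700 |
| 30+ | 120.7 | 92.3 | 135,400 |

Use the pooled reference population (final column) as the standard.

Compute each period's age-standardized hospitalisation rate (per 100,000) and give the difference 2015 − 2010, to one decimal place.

Standard total = 258,100; weights = 0.2596, 0.2158, 0.5246.
2015: 0.2596×152.9 + 0.2158×42.4 + 0.5246×120.7 = 112.1610 per 100,000.
2010: 0.2596×128.2 + 0.2158×31.0 + 0.5246×92.3 = 88.3902 per 100,000.
Difference = 112.1610 − 88.3902 = 23.7708.

23.8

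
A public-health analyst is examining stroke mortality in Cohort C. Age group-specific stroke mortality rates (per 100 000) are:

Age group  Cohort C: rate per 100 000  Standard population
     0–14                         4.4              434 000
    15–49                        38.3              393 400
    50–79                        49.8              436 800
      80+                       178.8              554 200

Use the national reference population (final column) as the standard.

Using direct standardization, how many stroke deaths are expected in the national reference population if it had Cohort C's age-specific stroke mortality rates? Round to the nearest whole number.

Expected stroke deaths = Σ (standard pop × age-specific rate ÷ 100 000)
= 434 000×4.4/100 000 + 393 400×38.3/100 000 + 436 800×49.8/100 000 + 554 200×178.8/100 000
= 19.10 + 150.67 + 217.53 + 990.91 = 1378.20.

1378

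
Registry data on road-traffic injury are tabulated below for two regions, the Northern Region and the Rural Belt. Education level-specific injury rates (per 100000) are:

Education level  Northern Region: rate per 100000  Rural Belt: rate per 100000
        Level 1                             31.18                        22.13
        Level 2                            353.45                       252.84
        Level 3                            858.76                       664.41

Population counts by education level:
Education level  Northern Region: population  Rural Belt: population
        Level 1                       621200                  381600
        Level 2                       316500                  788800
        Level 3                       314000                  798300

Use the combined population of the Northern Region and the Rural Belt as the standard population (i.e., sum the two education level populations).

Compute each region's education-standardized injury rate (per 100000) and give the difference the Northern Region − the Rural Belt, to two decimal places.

Combined standard total = 3220400; weights = 0.3114, 0.3432, 0.3454.
The Northern Region: 0.3114×31.18 + 0.3432×353.45 + 0.3454×858.76 = 427.6283 per 100000.
The Rural Belt: 0.3114×22.13 + 0.3432×252.84 + 0.3454×664.41 = 323.1522 per 100000.
Difference = 427.6283 − 323.1522 = 104.4762.

104.48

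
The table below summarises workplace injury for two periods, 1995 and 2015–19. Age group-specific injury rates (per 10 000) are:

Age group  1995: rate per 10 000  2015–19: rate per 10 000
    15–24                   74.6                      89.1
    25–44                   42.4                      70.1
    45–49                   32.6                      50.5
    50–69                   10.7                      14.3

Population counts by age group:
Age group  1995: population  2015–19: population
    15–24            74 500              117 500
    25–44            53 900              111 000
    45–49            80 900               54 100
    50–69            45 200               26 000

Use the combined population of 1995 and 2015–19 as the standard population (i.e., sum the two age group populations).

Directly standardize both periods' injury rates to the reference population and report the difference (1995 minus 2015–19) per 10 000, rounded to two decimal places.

Combined standard total = 563 100; weights = 0.3410, 0.2928, 0.2397, 0.1264.
1995: 0.3410×74.6 + 0.2928×42.4 + 0.2397×32.6 + 0.1264×10.7 = 47.0215 per 10 000.
2015–19: 0.3410×89.1 + 0.2928×70.1 + 0.2397×50.5 + 0.1264×14.3 = 64.8239 per 10 000.
Difference = 47.0215 − 64.8239 = -17.8024.

-17.80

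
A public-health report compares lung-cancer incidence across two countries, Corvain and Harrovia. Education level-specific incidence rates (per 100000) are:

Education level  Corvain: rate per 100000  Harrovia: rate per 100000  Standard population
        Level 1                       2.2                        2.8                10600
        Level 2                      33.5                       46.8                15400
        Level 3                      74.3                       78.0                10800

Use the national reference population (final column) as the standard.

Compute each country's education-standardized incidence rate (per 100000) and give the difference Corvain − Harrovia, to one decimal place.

Standard total = 36800; weights = 0.2880, 0.4185, 0.2935.
Corvain: 0.2880×2.2 + 0.4185×33.5 + 0.2935×74.3 = 36.4582 per 100000.
Harrovia: 0.2880×2.8 + 0.4185×46.8 + 0.2935×78.0 = 43.2826 per 100000.
Difference = 36.4582 − 43.2826 = -6.8245.

-6.8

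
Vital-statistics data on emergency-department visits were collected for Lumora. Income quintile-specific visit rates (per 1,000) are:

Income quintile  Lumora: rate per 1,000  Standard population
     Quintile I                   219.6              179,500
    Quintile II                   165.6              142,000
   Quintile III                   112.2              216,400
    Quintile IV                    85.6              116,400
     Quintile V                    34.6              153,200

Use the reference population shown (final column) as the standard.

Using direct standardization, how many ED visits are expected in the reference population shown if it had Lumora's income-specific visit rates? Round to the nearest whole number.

Expected ED visits = Σ (standard pop × income-specific rate ÷ 1,000)
= 179,500×219.6/1,000 + 142,000×165.6/1,000 + 216,400×112.2/1,000 + 116,400×85.6/1,000 + 153,200×34.6/1,000
= 39418.20 + 23515.20 + 24280.08 + 9963.84 + 5300.72 = 102478.04.

102478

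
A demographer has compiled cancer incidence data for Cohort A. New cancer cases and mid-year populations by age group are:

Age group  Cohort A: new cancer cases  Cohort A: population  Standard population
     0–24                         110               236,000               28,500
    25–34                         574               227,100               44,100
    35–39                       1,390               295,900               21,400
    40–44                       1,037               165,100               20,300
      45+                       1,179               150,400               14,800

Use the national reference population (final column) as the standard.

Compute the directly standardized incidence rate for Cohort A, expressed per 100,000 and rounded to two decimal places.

363.13

Age-specific rates per 100,000 for Cohort A: 46.61, 252.75, 469.75, 628.10, 783.91.
Standard total = 129,100; weights = 0.2208, 0.3416, 0.1658, 0.1572, 0.1146.
Standardized rate: 0.2208×46.61 + 0.3416×252.75 + 0.1658×469.75 + 0.1572×628.10 + 0.1146×783.91 = 363.1282 per 100,000.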